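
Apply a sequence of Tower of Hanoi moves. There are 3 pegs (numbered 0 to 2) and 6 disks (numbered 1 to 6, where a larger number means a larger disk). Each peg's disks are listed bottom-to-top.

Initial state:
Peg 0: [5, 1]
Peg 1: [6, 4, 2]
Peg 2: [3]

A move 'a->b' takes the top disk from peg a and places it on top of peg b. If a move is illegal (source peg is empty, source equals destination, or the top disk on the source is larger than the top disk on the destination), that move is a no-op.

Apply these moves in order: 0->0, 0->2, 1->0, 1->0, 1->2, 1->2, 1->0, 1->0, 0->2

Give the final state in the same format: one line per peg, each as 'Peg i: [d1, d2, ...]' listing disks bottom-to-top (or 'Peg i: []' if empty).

Answer: Peg 0: [5, 2]
Peg 1: [6, 4]
Peg 2: [3, 1]

Derivation:
After move 1 (0->0):
Peg 0: [5, 1]
Peg 1: [6, 4, 2]
Peg 2: [3]

After move 2 (0->2):
Peg 0: [5]
Peg 1: [6, 4, 2]
Peg 2: [3, 1]

After move 3 (1->0):
Peg 0: [5, 2]
Peg 1: [6, 4]
Peg 2: [3, 1]

After move 4 (1->0):
Peg 0: [5, 2]
Peg 1: [6, 4]
Peg 2: [3, 1]

After move 5 (1->2):
Peg 0: [5, 2]
Peg 1: [6, 4]
Peg 2: [3, 1]

After move 6 (1->2):
Peg 0: [5, 2]
Peg 1: [6, 4]
Peg 2: [3, 1]

After move 7 (1->0):
Peg 0: [5, 2]
Peg 1: [6, 4]
Peg 2: [3, 1]

After move 8 (1->0):
Peg 0: [5, 2]
Peg 1: [6, 4]
Peg 2: [3, 1]

After move 9 (0->2):
Peg 0: [5, 2]
Peg 1: [6, 4]
Peg 2: [3, 1]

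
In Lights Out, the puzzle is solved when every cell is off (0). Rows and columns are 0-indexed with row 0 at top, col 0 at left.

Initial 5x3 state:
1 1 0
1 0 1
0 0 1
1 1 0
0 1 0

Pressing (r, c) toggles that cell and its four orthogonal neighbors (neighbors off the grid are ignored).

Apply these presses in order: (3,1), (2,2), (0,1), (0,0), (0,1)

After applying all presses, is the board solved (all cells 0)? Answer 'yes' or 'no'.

Answer: yes

Derivation:
After press 1 at (3,1):
1 1 0
1 0 1
0 1 1
0 0 1
0 0 0

After press 2 at (2,2):
1 1 0
1 0 0
0 0 0
0 0 0
0 0 0

After press 3 at (0,1):
0 0 1
1 1 0
0 0 0
0 0 0
0 0 0

After press 4 at (0,0):
1 1 1
0 1 0
0 0 0
0 0 0
0 0 0

After press 5 at (0,1):
0 0 0
0 0 0
0 0 0
0 0 0
0 0 0

Lights still on: 0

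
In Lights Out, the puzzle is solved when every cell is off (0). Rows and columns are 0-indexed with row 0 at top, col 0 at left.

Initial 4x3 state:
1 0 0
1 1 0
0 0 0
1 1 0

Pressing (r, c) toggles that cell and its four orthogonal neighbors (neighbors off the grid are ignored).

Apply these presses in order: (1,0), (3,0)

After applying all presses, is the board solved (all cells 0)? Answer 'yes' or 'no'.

Answer: yes

Derivation:
After press 1 at (1,0):
0 0 0
0 0 0
1 0 0
1 1 0

After press 2 at (3,0):
0 0 0
0 0 0
0 0 0
0 0 0

Lights still on: 0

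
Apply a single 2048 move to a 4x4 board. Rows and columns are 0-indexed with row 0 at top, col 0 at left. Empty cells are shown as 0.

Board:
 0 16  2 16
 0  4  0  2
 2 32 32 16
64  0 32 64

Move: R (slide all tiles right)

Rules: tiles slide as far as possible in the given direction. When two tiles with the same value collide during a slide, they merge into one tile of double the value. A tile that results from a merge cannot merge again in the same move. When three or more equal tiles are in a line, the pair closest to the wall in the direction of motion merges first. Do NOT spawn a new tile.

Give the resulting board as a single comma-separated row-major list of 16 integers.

Answer: 0, 16, 2, 16, 0, 0, 4, 2, 0, 2, 64, 16, 0, 64, 32, 64

Derivation:
Slide right:
row 0: [0, 16, 2, 16] -> [0, 16, 2, 16]
row 1: [0, 4, 0, 2] -> [0, 0, 4, 2]
row 2: [2, 32, 32, 16] -> [0, 2, 64, 16]
row 3: [64, 0, 32, 64] -> [0, 64, 32, 64]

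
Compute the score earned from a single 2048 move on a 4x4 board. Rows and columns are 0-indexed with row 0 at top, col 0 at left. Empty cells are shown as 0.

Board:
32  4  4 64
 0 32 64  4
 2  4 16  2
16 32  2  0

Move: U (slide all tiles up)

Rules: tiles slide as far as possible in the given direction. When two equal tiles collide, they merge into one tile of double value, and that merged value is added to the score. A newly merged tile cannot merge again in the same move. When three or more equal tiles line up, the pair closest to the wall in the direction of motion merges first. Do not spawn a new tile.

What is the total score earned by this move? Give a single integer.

Answer: 0

Derivation:
Slide up:
col 0: [32, 0, 2, 16] -> [32, 2, 16, 0]  score +0 (running 0)
col 1: [4, 32, 4, 32] -> [4, 32, 4, 32]  score +0 (running 0)
col 2: [4, 64, 16, 2] -> [4, 64, 16, 2]  score +0 (running 0)
col 3: [64, 4, 2, 0] -> [64, 4, 2, 0]  score +0 (running 0)
Board after move:
32  4  4 64
 2 32 64  4
16  4 16  2
 0 32  2  0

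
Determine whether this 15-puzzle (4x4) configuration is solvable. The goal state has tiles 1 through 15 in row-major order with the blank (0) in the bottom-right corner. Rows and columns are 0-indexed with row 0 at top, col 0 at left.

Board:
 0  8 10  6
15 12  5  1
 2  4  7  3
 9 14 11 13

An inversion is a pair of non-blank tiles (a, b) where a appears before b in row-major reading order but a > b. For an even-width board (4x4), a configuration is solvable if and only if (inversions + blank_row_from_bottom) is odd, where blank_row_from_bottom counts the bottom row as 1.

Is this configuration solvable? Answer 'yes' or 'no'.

Inversions: 47
Blank is in row 0 (0-indexed from top), which is row 4 counting from the bottom (bottom = 1).
47 + 4 = 51, which is odd, so the puzzle is solvable.

Answer: yes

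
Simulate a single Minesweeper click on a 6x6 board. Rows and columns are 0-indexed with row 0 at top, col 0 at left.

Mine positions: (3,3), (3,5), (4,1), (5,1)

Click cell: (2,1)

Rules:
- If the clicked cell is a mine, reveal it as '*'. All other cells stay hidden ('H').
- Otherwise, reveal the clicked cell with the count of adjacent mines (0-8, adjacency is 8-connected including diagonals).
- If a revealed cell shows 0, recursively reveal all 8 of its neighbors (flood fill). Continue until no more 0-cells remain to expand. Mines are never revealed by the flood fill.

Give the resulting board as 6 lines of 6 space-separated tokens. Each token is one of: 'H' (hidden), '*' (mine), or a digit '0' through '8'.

0 0 0 0 0 0
0 0 0 0 0 0
0 0 1 1 2 1
1 1 2 H H H
H H H H H H
H H H H H H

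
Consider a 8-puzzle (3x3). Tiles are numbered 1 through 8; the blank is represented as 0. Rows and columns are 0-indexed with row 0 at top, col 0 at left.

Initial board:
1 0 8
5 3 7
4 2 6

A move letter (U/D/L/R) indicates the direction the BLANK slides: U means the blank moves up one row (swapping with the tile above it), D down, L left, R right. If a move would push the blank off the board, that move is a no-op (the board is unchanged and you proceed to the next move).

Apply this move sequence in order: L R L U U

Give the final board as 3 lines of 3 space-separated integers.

After move 1 (L):
0 1 8
5 3 7
4 2 6

After move 2 (R):
1 0 8
5 3 7
4 2 6

After move 3 (L):
0 1 8
5 3 7
4 2 6

After move 4 (U):
0 1 8
5 3 7
4 2 6

After move 5 (U):
0 1 8
5 3 7
4 2 6

Answer: 0 1 8
5 3 7
4 2 6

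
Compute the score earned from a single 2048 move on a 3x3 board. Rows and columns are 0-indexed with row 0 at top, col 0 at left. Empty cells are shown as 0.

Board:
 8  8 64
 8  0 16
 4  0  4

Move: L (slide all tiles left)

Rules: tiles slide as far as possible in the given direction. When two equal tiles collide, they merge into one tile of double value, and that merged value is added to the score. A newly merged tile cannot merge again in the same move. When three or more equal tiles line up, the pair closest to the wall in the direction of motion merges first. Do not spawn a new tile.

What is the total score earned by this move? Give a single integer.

Slide left:
row 0: [8, 8, 64] -> [16, 64, 0]  score +16 (running 16)
row 1: [8, 0, 16] -> [8, 16, 0]  score +0 (running 16)
row 2: [4, 0, 4] -> [8, 0, 0]  score +8 (running 24)
Board after move:
16 64  0
 8 16  0
 8  0  0

Answer: 24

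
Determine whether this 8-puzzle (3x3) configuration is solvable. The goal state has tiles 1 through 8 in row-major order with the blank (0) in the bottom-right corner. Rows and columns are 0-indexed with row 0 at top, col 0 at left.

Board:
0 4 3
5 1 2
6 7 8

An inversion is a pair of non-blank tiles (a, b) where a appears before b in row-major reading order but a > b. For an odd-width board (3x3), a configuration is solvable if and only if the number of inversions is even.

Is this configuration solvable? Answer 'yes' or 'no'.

Answer: no

Derivation:
Inversions (pairs i<j in row-major order where tile[i] > tile[j] > 0): 7
7 is odd, so the puzzle is not solvable.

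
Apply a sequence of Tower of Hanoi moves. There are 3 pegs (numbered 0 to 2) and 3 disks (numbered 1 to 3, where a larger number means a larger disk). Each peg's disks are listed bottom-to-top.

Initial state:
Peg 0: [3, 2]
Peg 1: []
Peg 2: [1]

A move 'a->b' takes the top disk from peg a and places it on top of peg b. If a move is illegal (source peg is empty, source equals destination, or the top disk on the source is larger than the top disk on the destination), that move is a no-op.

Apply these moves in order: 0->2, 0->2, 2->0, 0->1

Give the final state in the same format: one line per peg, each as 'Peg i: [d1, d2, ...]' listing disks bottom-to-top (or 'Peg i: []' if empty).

After move 1 (0->2):
Peg 0: [3, 2]
Peg 1: []
Peg 2: [1]

After move 2 (0->2):
Peg 0: [3, 2]
Peg 1: []
Peg 2: [1]

After move 3 (2->0):
Peg 0: [3, 2, 1]
Peg 1: []
Peg 2: []

After move 4 (0->1):
Peg 0: [3, 2]
Peg 1: [1]
Peg 2: []

Answer: Peg 0: [3, 2]
Peg 1: [1]
Peg 2: []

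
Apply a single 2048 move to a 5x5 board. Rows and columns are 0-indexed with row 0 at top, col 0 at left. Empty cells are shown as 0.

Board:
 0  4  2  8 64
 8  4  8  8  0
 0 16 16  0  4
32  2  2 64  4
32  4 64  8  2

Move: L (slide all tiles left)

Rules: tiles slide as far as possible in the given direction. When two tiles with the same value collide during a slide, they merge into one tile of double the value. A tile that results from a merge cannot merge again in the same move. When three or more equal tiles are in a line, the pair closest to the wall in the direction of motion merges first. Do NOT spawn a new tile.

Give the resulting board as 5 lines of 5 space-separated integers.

Answer:  4  2  8 64  0
 8  4 16  0  0
32  4  0  0  0
32  4 64  4  0
32  4 64  8  2

Derivation:
Slide left:
row 0: [0, 4, 2, 8, 64] -> [4, 2, 8, 64, 0]
row 1: [8, 4, 8, 8, 0] -> [8, 4, 16, 0, 0]
row 2: [0, 16, 16, 0, 4] -> [32, 4, 0, 0, 0]
row 3: [32, 2, 2, 64, 4] -> [32, 4, 64, 4, 0]
row 4: [32, 4, 64, 8, 2] -> [32, 4, 64, 8, 2]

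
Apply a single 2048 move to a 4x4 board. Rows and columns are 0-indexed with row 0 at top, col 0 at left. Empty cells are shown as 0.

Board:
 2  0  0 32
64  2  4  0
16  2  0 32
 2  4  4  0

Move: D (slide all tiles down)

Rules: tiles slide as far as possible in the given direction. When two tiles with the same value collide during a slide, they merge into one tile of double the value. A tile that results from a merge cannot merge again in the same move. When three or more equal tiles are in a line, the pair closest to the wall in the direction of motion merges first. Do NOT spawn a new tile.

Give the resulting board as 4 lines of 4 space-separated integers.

Slide down:
col 0: [2, 64, 16, 2] -> [2, 64, 16, 2]
col 1: [0, 2, 2, 4] -> [0, 0, 4, 4]
col 2: [0, 4, 0, 4] -> [0, 0, 0, 8]
col 3: [32, 0, 32, 0] -> [0, 0, 0, 64]

Answer:  2  0  0  0
64  0  0  0
16  4  0  0
 2  4  8 64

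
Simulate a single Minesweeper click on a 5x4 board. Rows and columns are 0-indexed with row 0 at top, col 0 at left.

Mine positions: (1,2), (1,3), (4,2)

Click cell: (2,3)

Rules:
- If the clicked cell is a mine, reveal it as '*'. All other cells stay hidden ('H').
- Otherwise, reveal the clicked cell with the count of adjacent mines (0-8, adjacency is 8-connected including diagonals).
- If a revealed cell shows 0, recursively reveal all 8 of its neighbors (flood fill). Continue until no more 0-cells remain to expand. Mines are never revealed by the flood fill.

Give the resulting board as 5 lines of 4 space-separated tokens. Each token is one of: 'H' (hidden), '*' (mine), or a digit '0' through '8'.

H H H H
H H H H
H H H 2
H H H H
H H H H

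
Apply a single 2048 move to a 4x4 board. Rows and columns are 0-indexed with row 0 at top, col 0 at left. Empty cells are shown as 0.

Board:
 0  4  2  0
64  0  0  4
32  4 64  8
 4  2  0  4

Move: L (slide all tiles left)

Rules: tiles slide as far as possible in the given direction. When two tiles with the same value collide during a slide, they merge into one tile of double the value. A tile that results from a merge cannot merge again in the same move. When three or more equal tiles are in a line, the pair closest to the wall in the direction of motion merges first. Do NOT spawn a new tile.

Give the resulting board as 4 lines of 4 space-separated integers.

Answer:  4  2  0  0
64  4  0  0
32  4 64  8
 4  2  4  0

Derivation:
Slide left:
row 0: [0, 4, 2, 0] -> [4, 2, 0, 0]
row 1: [64, 0, 0, 4] -> [64, 4, 0, 0]
row 2: [32, 4, 64, 8] -> [32, 4, 64, 8]
row 3: [4, 2, 0, 4] -> [4, 2, 4, 0]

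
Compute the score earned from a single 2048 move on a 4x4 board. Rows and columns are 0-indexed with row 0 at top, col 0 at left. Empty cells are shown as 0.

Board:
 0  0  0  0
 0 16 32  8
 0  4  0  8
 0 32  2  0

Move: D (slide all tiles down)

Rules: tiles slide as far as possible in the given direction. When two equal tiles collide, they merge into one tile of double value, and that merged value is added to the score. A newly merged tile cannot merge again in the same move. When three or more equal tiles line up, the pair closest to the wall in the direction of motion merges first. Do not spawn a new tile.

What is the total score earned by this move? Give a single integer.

Answer: 16

Derivation:
Slide down:
col 0: [0, 0, 0, 0] -> [0, 0, 0, 0]  score +0 (running 0)
col 1: [0, 16, 4, 32] -> [0, 16, 4, 32]  score +0 (running 0)
col 2: [0, 32, 0, 2] -> [0, 0, 32, 2]  score +0 (running 0)
col 3: [0, 8, 8, 0] -> [0, 0, 0, 16]  score +16 (running 16)
Board after move:
 0  0  0  0
 0 16  0  0
 0  4 32  0
 0 32  2 16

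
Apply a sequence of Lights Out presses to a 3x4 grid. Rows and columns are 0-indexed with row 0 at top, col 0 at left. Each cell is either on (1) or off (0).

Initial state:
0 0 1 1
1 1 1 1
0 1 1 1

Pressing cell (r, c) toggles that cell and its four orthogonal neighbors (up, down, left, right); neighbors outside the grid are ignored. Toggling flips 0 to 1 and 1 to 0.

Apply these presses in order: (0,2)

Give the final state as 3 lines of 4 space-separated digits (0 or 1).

After press 1 at (0,2):
0 1 0 0
1 1 0 1
0 1 1 1

Answer: 0 1 0 0
1 1 0 1
0 1 1 1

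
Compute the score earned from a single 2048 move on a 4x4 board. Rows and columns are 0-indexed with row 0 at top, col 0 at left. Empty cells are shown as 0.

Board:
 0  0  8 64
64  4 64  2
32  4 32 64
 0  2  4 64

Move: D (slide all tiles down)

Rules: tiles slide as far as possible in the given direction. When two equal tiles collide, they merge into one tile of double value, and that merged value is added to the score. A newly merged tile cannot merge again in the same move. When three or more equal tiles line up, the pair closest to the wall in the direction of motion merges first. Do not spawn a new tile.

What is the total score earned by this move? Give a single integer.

Slide down:
col 0: [0, 64, 32, 0] -> [0, 0, 64, 32]  score +0 (running 0)
col 1: [0, 4, 4, 2] -> [0, 0, 8, 2]  score +8 (running 8)
col 2: [8, 64, 32, 4] -> [8, 64, 32, 4]  score +0 (running 8)
col 3: [64, 2, 64, 64] -> [0, 64, 2, 128]  score +128 (running 136)
Board after move:
  0   0   8   0
  0   0  64  64
 64   8  32   2
 32   2   4 128

Answer: 136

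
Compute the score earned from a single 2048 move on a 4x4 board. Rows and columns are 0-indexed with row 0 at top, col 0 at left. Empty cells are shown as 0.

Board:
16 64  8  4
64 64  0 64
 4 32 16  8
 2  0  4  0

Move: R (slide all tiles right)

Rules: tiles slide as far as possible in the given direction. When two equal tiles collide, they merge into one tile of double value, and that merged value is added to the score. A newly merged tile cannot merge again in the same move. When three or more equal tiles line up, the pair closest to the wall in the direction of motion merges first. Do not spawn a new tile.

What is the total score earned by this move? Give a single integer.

Slide right:
row 0: [16, 64, 8, 4] -> [16, 64, 8, 4]  score +0 (running 0)
row 1: [64, 64, 0, 64] -> [0, 0, 64, 128]  score +128 (running 128)
row 2: [4, 32, 16, 8] -> [4, 32, 16, 8]  score +0 (running 128)
row 3: [2, 0, 4, 0] -> [0, 0, 2, 4]  score +0 (running 128)
Board after move:
 16  64   8   4
  0   0  64 128
  4  32  16   8
  0   0   2   4

Answer: 128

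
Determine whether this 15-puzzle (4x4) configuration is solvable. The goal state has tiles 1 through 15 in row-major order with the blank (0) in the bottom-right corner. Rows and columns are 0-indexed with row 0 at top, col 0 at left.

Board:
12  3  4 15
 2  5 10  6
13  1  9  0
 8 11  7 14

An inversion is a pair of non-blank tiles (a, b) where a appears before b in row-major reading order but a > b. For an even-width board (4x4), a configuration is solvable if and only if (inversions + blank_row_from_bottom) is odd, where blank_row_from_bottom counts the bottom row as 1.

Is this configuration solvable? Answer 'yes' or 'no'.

Inversions: 43
Blank is in row 2 (0-indexed from top), which is row 2 counting from the bottom (bottom = 1).
43 + 2 = 45, which is odd, so the puzzle is solvable.

Answer: yes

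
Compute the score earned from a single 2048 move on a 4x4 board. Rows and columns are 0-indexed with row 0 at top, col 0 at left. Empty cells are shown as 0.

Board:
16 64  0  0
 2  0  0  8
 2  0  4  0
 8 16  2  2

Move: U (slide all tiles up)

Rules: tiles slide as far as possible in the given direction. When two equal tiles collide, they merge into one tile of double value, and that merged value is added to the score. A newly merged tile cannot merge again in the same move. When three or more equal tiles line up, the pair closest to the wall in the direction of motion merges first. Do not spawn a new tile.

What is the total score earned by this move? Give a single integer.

Answer: 4

Derivation:
Slide up:
col 0: [16, 2, 2, 8] -> [16, 4, 8, 0]  score +4 (running 4)
col 1: [64, 0, 0, 16] -> [64, 16, 0, 0]  score +0 (running 4)
col 2: [0, 0, 4, 2] -> [4, 2, 0, 0]  score +0 (running 4)
col 3: [0, 8, 0, 2] -> [8, 2, 0, 0]  score +0 (running 4)
Board after move:
16 64  4  8
 4 16  2  2
 8  0  0  0
 0  0  0  0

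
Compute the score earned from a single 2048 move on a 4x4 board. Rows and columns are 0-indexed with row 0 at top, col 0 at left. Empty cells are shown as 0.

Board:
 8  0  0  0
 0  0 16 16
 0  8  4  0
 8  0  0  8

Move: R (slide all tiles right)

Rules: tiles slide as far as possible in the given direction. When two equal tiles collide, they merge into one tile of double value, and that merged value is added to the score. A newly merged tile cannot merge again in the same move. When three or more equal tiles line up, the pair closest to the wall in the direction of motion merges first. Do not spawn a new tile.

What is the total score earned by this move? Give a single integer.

Slide right:
row 0: [8, 0, 0, 0] -> [0, 0, 0, 8]  score +0 (running 0)
row 1: [0, 0, 16, 16] -> [0, 0, 0, 32]  score +32 (running 32)
row 2: [0, 8, 4, 0] -> [0, 0, 8, 4]  score +0 (running 32)
row 3: [8, 0, 0, 8] -> [0, 0, 0, 16]  score +16 (running 48)
Board after move:
 0  0  0  8
 0  0  0 32
 0  0  8  4
 0  0  0 16

Answer: 48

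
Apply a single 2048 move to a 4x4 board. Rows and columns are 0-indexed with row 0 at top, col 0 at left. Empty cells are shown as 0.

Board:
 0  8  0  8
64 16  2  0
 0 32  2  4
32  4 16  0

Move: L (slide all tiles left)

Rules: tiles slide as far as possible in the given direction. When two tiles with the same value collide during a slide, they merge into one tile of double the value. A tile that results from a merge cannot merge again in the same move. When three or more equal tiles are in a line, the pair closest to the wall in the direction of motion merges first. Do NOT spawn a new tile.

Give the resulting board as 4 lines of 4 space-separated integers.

Slide left:
row 0: [0, 8, 0, 8] -> [16, 0, 0, 0]
row 1: [64, 16, 2, 0] -> [64, 16, 2, 0]
row 2: [0, 32, 2, 4] -> [32, 2, 4, 0]
row 3: [32, 4, 16, 0] -> [32, 4, 16, 0]

Answer: 16  0  0  0
64 16  2  0
32  2  4  0
32  4 16  0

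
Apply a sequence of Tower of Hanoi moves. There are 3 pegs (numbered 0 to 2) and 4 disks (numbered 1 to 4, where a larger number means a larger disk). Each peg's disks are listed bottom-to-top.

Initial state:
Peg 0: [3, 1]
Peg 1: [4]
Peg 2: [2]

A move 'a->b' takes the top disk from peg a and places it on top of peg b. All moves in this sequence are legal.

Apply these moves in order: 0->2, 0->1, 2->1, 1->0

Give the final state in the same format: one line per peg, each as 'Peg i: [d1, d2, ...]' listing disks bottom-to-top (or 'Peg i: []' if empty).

After move 1 (0->2):
Peg 0: [3]
Peg 1: [4]
Peg 2: [2, 1]

After move 2 (0->1):
Peg 0: []
Peg 1: [4, 3]
Peg 2: [2, 1]

After move 3 (2->1):
Peg 0: []
Peg 1: [4, 3, 1]
Peg 2: [2]

After move 4 (1->0):
Peg 0: [1]
Peg 1: [4, 3]
Peg 2: [2]

Answer: Peg 0: [1]
Peg 1: [4, 3]
Peg 2: [2]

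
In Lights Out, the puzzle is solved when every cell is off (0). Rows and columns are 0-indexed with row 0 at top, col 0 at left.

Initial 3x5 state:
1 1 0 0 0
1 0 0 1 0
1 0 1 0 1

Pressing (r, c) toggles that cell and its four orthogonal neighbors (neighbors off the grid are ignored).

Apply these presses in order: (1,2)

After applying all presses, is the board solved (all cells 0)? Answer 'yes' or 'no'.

After press 1 at (1,2):
1 1 1 0 0
1 1 1 0 0
1 0 0 0 1

Lights still on: 8

Answer: no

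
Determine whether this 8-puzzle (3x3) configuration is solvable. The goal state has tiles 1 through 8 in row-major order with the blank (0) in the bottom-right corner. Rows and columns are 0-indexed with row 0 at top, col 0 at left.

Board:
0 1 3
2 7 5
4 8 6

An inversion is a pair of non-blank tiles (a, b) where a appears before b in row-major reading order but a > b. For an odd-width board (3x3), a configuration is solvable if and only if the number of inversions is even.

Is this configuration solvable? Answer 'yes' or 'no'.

Answer: yes

Derivation:
Inversions (pairs i<j in row-major order where tile[i] > tile[j] > 0): 6
6 is even, so the puzzle is solvable.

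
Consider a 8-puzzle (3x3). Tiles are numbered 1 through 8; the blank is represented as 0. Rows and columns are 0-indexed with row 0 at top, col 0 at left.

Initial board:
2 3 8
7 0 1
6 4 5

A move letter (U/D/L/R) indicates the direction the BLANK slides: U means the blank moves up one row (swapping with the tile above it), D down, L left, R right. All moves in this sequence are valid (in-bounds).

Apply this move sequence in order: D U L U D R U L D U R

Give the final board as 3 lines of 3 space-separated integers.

After move 1 (D):
2 3 8
7 4 1
6 0 5

After move 2 (U):
2 3 8
7 0 1
6 4 5

After move 3 (L):
2 3 8
0 7 1
6 4 5

After move 4 (U):
0 3 8
2 7 1
6 4 5

After move 5 (D):
2 3 8
0 7 1
6 4 5

After move 6 (R):
2 3 8
7 0 1
6 4 5

After move 7 (U):
2 0 8
7 3 1
6 4 5

After move 8 (L):
0 2 8
7 3 1
6 4 5

After move 9 (D):
7 2 8
0 3 1
6 4 5

After move 10 (U):
0 2 8
7 3 1
6 4 5

After move 11 (R):
2 0 8
7 3 1
6 4 5

Answer: 2 0 8
7 3 1
6 4 5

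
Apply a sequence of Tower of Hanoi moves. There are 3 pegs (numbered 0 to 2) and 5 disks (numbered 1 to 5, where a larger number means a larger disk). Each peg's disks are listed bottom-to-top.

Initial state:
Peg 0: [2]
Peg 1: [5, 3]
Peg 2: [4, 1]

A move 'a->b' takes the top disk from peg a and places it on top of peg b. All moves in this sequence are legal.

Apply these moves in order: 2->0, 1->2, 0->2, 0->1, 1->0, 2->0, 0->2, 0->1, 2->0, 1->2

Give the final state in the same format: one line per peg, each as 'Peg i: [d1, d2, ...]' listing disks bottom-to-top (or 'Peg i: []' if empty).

After move 1 (2->0):
Peg 0: [2, 1]
Peg 1: [5, 3]
Peg 2: [4]

After move 2 (1->2):
Peg 0: [2, 1]
Peg 1: [5]
Peg 2: [4, 3]

After move 3 (0->2):
Peg 0: [2]
Peg 1: [5]
Peg 2: [4, 3, 1]

After move 4 (0->1):
Peg 0: []
Peg 1: [5, 2]
Peg 2: [4, 3, 1]

After move 5 (1->0):
Peg 0: [2]
Peg 1: [5]
Peg 2: [4, 3, 1]

After move 6 (2->0):
Peg 0: [2, 1]
Peg 1: [5]
Peg 2: [4, 3]

After move 7 (0->2):
Peg 0: [2]
Peg 1: [5]
Peg 2: [4, 3, 1]

After move 8 (0->1):
Peg 0: []
Peg 1: [5, 2]
Peg 2: [4, 3, 1]

After move 9 (2->0):
Peg 0: [1]
Peg 1: [5, 2]
Peg 2: [4, 3]

After move 10 (1->2):
Peg 0: [1]
Peg 1: [5]
Peg 2: [4, 3, 2]

Answer: Peg 0: [1]
Peg 1: [5]
Peg 2: [4, 3, 2]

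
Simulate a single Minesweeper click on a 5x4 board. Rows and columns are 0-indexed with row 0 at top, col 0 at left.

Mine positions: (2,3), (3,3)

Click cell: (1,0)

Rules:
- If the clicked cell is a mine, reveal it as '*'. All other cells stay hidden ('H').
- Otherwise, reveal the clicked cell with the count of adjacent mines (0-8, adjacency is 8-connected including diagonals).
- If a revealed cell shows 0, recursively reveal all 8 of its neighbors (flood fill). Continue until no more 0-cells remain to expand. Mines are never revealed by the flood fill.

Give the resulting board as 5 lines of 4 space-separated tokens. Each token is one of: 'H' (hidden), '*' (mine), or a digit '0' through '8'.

0 0 0 0
0 0 1 1
0 0 2 H
0 0 2 H
0 0 1 H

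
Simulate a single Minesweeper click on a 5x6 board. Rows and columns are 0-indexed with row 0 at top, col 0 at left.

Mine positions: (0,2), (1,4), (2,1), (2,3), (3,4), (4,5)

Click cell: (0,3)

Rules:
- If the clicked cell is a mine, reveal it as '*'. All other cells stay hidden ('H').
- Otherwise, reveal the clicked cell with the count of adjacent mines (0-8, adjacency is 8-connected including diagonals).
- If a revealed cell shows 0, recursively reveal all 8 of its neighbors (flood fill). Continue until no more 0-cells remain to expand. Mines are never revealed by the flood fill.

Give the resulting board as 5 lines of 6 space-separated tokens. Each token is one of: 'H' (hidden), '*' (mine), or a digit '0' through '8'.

H H H 2 H H
H H H H H H
H H H H H H
H H H H H H
H H H H H H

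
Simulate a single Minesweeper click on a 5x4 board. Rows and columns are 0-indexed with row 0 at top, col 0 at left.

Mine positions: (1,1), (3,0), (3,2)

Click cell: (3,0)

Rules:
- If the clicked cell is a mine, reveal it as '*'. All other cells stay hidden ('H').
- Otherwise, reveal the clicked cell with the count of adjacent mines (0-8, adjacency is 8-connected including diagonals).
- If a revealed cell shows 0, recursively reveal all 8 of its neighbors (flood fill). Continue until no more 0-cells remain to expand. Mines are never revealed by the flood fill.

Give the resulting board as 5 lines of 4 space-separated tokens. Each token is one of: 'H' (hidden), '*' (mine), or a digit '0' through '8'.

H H H H
H H H H
H H H H
* H H H
H H H H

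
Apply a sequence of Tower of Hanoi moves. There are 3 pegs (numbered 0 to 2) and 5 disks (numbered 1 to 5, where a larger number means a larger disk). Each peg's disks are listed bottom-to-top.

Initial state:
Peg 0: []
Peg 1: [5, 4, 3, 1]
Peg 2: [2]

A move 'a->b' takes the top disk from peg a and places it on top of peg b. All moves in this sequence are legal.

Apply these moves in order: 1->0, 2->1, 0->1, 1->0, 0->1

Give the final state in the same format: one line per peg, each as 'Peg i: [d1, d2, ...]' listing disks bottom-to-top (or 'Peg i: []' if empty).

Answer: Peg 0: []
Peg 1: [5, 4, 3, 2, 1]
Peg 2: []

Derivation:
After move 1 (1->0):
Peg 0: [1]
Peg 1: [5, 4, 3]
Peg 2: [2]

After move 2 (2->1):
Peg 0: [1]
Peg 1: [5, 4, 3, 2]
Peg 2: []

After move 3 (0->1):
Peg 0: []
Peg 1: [5, 4, 3, 2, 1]
Peg 2: []

After move 4 (1->0):
Peg 0: [1]
Peg 1: [5, 4, 3, 2]
Peg 2: []

After move 5 (0->1):
Peg 0: []
Peg 1: [5, 4, 3, 2, 1]
Peg 2: []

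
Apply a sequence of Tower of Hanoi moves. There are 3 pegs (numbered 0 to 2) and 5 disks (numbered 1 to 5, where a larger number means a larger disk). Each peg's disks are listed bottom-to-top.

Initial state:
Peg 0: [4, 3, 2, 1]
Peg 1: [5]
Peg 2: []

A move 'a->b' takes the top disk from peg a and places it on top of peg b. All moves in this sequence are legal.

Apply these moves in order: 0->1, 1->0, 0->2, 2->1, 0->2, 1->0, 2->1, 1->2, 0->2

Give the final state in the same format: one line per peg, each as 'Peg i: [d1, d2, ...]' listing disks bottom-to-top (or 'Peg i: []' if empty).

After move 1 (0->1):
Peg 0: [4, 3, 2]
Peg 1: [5, 1]
Peg 2: []

After move 2 (1->0):
Peg 0: [4, 3, 2, 1]
Peg 1: [5]
Peg 2: []

After move 3 (0->2):
Peg 0: [4, 3, 2]
Peg 1: [5]
Peg 2: [1]

After move 4 (2->1):
Peg 0: [4, 3, 2]
Peg 1: [5, 1]
Peg 2: []

After move 5 (0->2):
Peg 0: [4, 3]
Peg 1: [5, 1]
Peg 2: [2]

After move 6 (1->0):
Peg 0: [4, 3, 1]
Peg 1: [5]
Peg 2: [2]

After move 7 (2->1):
Peg 0: [4, 3, 1]
Peg 1: [5, 2]
Peg 2: []

After move 8 (1->2):
Peg 0: [4, 3, 1]
Peg 1: [5]
Peg 2: [2]

After move 9 (0->2):
Peg 0: [4, 3]
Peg 1: [5]
Peg 2: [2, 1]

Answer: Peg 0: [4, 3]
Peg 1: [5]
Peg 2: [2, 1]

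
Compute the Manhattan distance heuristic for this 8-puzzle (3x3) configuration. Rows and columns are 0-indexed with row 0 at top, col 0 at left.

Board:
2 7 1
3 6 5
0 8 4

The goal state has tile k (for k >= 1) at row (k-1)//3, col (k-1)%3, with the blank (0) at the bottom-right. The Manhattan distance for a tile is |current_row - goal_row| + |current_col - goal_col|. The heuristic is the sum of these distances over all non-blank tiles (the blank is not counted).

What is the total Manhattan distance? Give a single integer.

Answer: 14

Derivation:
Tile 2: (0,0)->(0,1) = 1
Tile 7: (0,1)->(2,0) = 3
Tile 1: (0,2)->(0,0) = 2
Tile 3: (1,0)->(0,2) = 3
Tile 6: (1,1)->(1,2) = 1
Tile 5: (1,2)->(1,1) = 1
Tile 8: (2,1)->(2,1) = 0
Tile 4: (2,2)->(1,0) = 3
Sum: 1 + 3 + 2 + 3 + 1 + 1 + 0 + 3 = 14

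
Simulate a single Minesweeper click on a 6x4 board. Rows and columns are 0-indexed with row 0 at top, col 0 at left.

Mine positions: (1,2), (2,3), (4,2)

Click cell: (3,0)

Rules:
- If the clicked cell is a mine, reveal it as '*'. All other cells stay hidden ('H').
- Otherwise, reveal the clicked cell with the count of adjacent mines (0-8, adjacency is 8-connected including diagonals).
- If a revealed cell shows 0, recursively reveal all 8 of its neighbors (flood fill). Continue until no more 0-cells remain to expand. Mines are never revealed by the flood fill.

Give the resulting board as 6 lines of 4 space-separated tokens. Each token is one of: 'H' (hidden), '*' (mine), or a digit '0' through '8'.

0 1 H H
0 1 H H
0 1 H H
0 1 H H
0 1 H H
0 1 H H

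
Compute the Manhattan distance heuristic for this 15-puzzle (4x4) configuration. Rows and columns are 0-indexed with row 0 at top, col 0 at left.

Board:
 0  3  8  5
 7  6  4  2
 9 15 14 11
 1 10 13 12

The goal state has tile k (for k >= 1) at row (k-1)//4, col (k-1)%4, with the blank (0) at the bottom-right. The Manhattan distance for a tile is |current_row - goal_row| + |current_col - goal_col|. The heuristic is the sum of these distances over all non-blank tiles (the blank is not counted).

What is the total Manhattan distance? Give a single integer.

Tile 3: at (0,1), goal (0,2), distance |0-0|+|1-2| = 1
Tile 8: at (0,2), goal (1,3), distance |0-1|+|2-3| = 2
Tile 5: at (0,3), goal (1,0), distance |0-1|+|3-0| = 4
Tile 7: at (1,0), goal (1,2), distance |1-1|+|0-2| = 2
Tile 6: at (1,1), goal (1,1), distance |1-1|+|1-1| = 0
Tile 4: at (1,2), goal (0,3), distance |1-0|+|2-3| = 2
Tile 2: at (1,3), goal (0,1), distance |1-0|+|3-1| = 3
Tile 9: at (2,0), goal (2,0), distance |2-2|+|0-0| = 0
Tile 15: at (2,1), goal (3,2), distance |2-3|+|1-2| = 2
Tile 14: at (2,2), goal (3,1), distance |2-3|+|2-1| = 2
Tile 11: at (2,3), goal (2,2), distance |2-2|+|3-2| = 1
Tile 1: at (3,0), goal (0,0), distance |3-0|+|0-0| = 3
Tile 10: at (3,1), goal (2,1), distance |3-2|+|1-1| = 1
Tile 13: at (3,2), goal (3,0), distance |3-3|+|2-0| = 2
Tile 12: at (3,3), goal (2,3), distance |3-2|+|3-3| = 1
Sum: 1 + 2 + 4 + 2 + 0 + 2 + 3 + 0 + 2 + 2 + 1 + 3 + 1 + 2 + 1 = 26

Answer: 26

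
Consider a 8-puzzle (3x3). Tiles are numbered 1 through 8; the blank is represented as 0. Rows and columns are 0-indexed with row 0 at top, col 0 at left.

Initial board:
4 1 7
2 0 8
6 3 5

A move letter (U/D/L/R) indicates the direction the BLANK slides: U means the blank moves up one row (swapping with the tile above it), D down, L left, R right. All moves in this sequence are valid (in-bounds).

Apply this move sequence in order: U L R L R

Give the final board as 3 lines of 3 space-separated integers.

Answer: 4 0 7
2 1 8
6 3 5

Derivation:
After move 1 (U):
4 0 7
2 1 8
6 3 5

After move 2 (L):
0 4 7
2 1 8
6 3 5

After move 3 (R):
4 0 7
2 1 8
6 3 5

After move 4 (L):
0 4 7
2 1 8
6 3 5

After move 5 (R):
4 0 7
2 1 8
6 3 5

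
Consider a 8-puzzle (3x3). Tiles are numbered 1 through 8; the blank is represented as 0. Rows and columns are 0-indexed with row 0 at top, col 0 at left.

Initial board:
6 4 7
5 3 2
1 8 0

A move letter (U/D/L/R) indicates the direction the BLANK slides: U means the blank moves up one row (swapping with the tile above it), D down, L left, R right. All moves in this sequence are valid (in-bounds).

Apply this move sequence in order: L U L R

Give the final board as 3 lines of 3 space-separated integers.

After move 1 (L):
6 4 7
5 3 2
1 0 8

After move 2 (U):
6 4 7
5 0 2
1 3 8

After move 3 (L):
6 4 7
0 5 2
1 3 8

After move 4 (R):
6 4 7
5 0 2
1 3 8

Answer: 6 4 7
5 0 2
1 3 8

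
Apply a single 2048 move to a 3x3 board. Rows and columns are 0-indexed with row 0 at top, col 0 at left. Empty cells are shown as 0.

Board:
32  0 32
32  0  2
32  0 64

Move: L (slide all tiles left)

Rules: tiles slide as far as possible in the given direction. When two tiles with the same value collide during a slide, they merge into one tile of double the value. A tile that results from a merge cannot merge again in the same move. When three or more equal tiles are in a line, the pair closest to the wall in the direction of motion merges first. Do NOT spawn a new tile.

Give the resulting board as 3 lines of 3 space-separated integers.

Slide left:
row 0: [32, 0, 32] -> [64, 0, 0]
row 1: [32, 0, 2] -> [32, 2, 0]
row 2: [32, 0, 64] -> [32, 64, 0]

Answer: 64  0  0
32  2  0
32 64  0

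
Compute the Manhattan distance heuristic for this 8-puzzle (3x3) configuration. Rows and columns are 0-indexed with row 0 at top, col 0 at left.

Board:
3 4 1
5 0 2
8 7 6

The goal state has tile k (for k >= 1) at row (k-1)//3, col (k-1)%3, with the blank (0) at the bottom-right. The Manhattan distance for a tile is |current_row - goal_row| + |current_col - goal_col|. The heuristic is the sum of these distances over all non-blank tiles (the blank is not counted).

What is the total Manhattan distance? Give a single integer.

Answer: 12

Derivation:
Tile 3: at (0,0), goal (0,2), distance |0-0|+|0-2| = 2
Tile 4: at (0,1), goal (1,0), distance |0-1|+|1-0| = 2
Tile 1: at (0,2), goal (0,0), distance |0-0|+|2-0| = 2
Tile 5: at (1,0), goal (1,1), distance |1-1|+|0-1| = 1
Tile 2: at (1,2), goal (0,1), distance |1-0|+|2-1| = 2
Tile 8: at (2,0), goal (2,1), distance |2-2|+|0-1| = 1
Tile 7: at (2,1), goal (2,0), distance |2-2|+|1-0| = 1
Tile 6: at (2,2), goal (1,2), distance |2-1|+|2-2| = 1
Sum: 2 + 2 + 2 + 1 + 2 + 1 + 1 + 1 = 12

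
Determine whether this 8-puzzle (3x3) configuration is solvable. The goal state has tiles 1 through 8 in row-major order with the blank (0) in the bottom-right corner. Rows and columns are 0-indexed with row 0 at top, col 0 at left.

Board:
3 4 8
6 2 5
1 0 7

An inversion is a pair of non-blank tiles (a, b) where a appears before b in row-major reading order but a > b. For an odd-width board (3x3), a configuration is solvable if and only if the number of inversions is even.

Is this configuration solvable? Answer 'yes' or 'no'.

Answer: yes

Derivation:
Inversions (pairs i<j in row-major order where tile[i] > tile[j] > 0): 14
14 is even, so the puzzle is solvable.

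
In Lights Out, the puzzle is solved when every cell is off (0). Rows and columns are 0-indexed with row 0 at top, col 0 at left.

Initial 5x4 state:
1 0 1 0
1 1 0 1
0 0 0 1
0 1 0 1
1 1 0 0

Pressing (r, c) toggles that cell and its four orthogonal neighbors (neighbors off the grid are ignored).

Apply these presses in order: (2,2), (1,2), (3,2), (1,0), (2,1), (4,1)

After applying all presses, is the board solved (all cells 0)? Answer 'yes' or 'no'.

After press 1 at (2,2):
1 0 1 0
1 1 1 1
0 1 1 0
0 1 1 1
1 1 0 0

After press 2 at (1,2):
1 0 0 0
1 0 0 0
0 1 0 0
0 1 1 1
1 1 0 0

After press 3 at (3,2):
1 0 0 0
1 0 0 0
0 1 1 0
0 0 0 0
1 1 1 0

After press 4 at (1,0):
0 0 0 0
0 1 0 0
1 1 1 0
0 0 0 0
1 1 1 0

After press 5 at (2,1):
0 0 0 0
0 0 0 0
0 0 0 0
0 1 0 0
1 1 1 0

After press 6 at (4,1):
0 0 0 0
0 0 0 0
0 0 0 0
0 0 0 0
0 0 0 0

Lights still on: 0

Answer: yes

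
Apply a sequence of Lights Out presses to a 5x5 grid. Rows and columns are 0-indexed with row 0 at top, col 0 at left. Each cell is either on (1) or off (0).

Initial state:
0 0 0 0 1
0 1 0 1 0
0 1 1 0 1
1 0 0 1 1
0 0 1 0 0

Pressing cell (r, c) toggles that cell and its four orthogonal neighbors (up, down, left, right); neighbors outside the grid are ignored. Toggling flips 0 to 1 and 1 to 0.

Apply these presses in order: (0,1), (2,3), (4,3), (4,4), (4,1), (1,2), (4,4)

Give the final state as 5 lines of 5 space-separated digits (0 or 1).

After press 1 at (0,1):
1 1 1 0 1
0 0 0 1 0
0 1 1 0 1
1 0 0 1 1
0 0 1 0 0

After press 2 at (2,3):
1 1 1 0 1
0 0 0 0 0
0 1 0 1 0
1 0 0 0 1
0 0 1 0 0

After press 3 at (4,3):
1 1 1 0 1
0 0 0 0 0
0 1 0 1 0
1 0 0 1 1
0 0 0 1 1

After press 4 at (4,4):
1 1 1 0 1
0 0 0 0 0
0 1 0 1 0
1 0 0 1 0
0 0 0 0 0

After press 5 at (4,1):
1 1 1 0 1
0 0 0 0 0
0 1 0 1 0
1 1 0 1 0
1 1 1 0 0

After press 6 at (1,2):
1 1 0 0 1
0 1 1 1 0
0 1 1 1 0
1 1 0 1 0
1 1 1 0 0

After press 7 at (4,4):
1 1 0 0 1
0 1 1 1 0
0 1 1 1 0
1 1 0 1 1
1 1 1 1 1

Answer: 1 1 0 0 1
0 1 1 1 0
0 1 1 1 0
1 1 0 1 1
1 1 1 1 1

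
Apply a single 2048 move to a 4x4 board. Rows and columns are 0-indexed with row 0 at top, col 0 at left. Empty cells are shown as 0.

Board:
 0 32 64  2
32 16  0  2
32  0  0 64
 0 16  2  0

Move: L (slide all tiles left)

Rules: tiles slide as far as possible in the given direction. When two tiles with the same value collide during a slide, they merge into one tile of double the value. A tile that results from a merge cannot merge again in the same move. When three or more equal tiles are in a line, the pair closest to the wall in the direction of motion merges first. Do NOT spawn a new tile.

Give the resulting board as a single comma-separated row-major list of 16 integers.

Answer: 32, 64, 2, 0, 32, 16, 2, 0, 32, 64, 0, 0, 16, 2, 0, 0

Derivation:
Slide left:
row 0: [0, 32, 64, 2] -> [32, 64, 2, 0]
row 1: [32, 16, 0, 2] -> [32, 16, 2, 0]
row 2: [32, 0, 0, 64] -> [32, 64, 0, 0]
row 3: [0, 16, 2, 0] -> [16, 2, 0, 0]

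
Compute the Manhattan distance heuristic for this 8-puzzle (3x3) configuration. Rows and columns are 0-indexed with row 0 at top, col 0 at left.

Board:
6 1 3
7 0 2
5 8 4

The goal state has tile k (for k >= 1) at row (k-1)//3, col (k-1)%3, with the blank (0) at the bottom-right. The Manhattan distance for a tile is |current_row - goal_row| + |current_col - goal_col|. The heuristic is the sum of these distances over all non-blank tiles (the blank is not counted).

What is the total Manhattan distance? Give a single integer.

Tile 6: at (0,0), goal (1,2), distance |0-1|+|0-2| = 3
Tile 1: at (0,1), goal (0,0), distance |0-0|+|1-0| = 1
Tile 3: at (0,2), goal (0,2), distance |0-0|+|2-2| = 0
Tile 7: at (1,0), goal (2,0), distance |1-2|+|0-0| = 1
Tile 2: at (1,2), goal (0,1), distance |1-0|+|2-1| = 2
Tile 5: at (2,0), goal (1,1), distance |2-1|+|0-1| = 2
Tile 8: at (2,1), goal (2,1), distance |2-2|+|1-1| = 0
Tile 4: at (2,2), goal (1,0), distance |2-1|+|2-0| = 3
Sum: 3 + 1 + 0 + 1 + 2 + 2 + 0 + 3 = 12

Answer: 12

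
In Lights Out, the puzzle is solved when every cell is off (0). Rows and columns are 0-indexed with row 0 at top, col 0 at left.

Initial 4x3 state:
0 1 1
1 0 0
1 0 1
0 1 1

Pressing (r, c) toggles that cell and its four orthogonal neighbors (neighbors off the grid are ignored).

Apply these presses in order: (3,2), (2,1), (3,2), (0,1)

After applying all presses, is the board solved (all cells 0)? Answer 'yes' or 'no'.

After press 1 at (3,2):
0 1 1
1 0 0
1 0 0
0 0 0

After press 2 at (2,1):
0 1 1
1 1 0
0 1 1
0 1 0

After press 3 at (3,2):
0 1 1
1 1 0
0 1 0
0 0 1

After press 4 at (0,1):
1 0 0
1 0 0
0 1 0
0 0 1

Lights still on: 4

Answer: no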